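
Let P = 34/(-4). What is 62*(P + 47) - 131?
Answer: 2256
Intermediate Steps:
P = -17/2 (P = 34*(-1/4) = -17/2 ≈ -8.5000)
62*(P + 47) - 131 = 62*(-17/2 + 47) - 131 = 62*(77/2) - 131 = 2387 - 131 = 2256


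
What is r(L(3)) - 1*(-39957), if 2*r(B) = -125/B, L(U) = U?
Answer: 239617/6 ≈ 39936.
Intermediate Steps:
r(B) = -125/(2*B) (r(B) = (-125/B)/2 = -125/(2*B))
r(L(3)) - 1*(-39957) = -125/2/3 - 1*(-39957) = -125/2*⅓ + 39957 = -125/6 + 39957 = 239617/6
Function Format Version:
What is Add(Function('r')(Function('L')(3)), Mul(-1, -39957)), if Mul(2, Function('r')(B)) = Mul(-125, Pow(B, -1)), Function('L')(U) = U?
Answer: Rational(239617, 6) ≈ 39936.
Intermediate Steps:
Function('r')(B) = Mul(Rational(-125, 2), Pow(B, -1)) (Function('r')(B) = Mul(Rational(1, 2), Mul(-125, Pow(B, -1))) = Mul(Rational(-125, 2), Pow(B, -1)))
Add(Function('r')(Function('L')(3)), Mul(-1, -39957)) = Add(Mul(Rational(-125, 2), Pow(3, -1)), Mul(-1, -39957)) = Add(Mul(Rational(-125, 2), Rational(1, 3)), 39957) = Add(Rational(-125, 6), 39957) = Rational(239617, 6)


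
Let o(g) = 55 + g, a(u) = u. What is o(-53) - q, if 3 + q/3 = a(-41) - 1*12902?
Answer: 38840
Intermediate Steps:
q = -38838 (q = -9 + 3*(-41 - 1*12902) = -9 + 3*(-41 - 12902) = -9 + 3*(-12943) = -9 - 38829 = -38838)
o(-53) - q = (55 - 53) - 1*(-38838) = 2 + 38838 = 38840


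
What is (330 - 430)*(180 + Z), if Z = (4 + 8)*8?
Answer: -27600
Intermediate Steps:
Z = 96 (Z = 12*8 = 96)
(330 - 430)*(180 + Z) = (330 - 430)*(180 + 96) = -100*276 = -27600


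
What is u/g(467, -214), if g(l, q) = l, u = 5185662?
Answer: 5185662/467 ≈ 11104.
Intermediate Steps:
u/g(467, -214) = 5185662/467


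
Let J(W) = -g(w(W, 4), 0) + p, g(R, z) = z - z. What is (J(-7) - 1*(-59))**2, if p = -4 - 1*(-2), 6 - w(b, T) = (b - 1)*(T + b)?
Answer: 3249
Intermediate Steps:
w(b, T) = 6 - (-1 + b)*(T + b) (w(b, T) = 6 - (b - 1)*(T + b) = 6 - (-1 + b)*(T + b))
p = -2 (p = -4 + 2 = -2)
g(R, z) = 0
J(W) = -2 (J(W) = -1*0 - 2 = 0 - 2 = -2)
(J(-7) - 1*(-59))**2 = (-2 - 1*(-59))**2 = (-2 + 59)**2 = 57**2 = 3249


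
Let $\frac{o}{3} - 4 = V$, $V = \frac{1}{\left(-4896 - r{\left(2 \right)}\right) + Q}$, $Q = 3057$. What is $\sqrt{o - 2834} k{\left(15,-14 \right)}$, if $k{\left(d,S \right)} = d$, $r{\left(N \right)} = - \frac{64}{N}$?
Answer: $\frac{15 i \sqrt{9214538099}}{1807} \approx 796.84 i$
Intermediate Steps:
$V = - \frac{1}{1807}$ ($V = \frac{1}{\left(-4896 - - \frac{64}{2}\right) + 3057} = \frac{1}{\left(-4896 - \left(-64\right) \frac{1}{2}\right) + 3057} = \frac{1}{\left(-4896 - -32\right) + 3057} = \frac{1}{\left(-4896 + 32\right) + 3057} = \frac{1}{-4864 + 3057} = \frac{1}{-1807} = - \frac{1}{1807} \approx -0.0005534$)
$o = \frac{21681}{1807}$ ($o = 12 + 3 \left(- \frac{1}{1807}\right) = 12 - \frac{3}{1807} = \frac{21681}{1807} \approx 11.998$)
$\sqrt{o - 2834} k{\left(15,-14 \right)} = \sqrt{\frac{21681}{1807} - 2834} \cdot 15 = \sqrt{- \frac{5099357}{1807}} \cdot 15 = \frac{i \sqrt{9214538099}}{1807} \cdot 15 = \frac{15 i \sqrt{9214538099}}{1807}$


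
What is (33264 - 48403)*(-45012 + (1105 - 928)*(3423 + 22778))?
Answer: -69526841535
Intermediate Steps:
(33264 - 48403)*(-45012 + (1105 - 928)*(3423 + 22778)) = -15139*(-45012 + 177*26201) = -15139*(-45012 + 4637577) = -15139*4592565 = -69526841535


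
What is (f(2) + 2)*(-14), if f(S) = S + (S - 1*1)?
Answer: -70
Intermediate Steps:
f(S) = -1 + 2*S (f(S) = S + (S - 1) = S + (-1 + S) = -1 + 2*S)
(f(2) + 2)*(-14) = ((-1 + 2*2) + 2)*(-14) = ((-1 + 4) + 2)*(-14) = (3 + 2)*(-14) = 5*(-14) = -70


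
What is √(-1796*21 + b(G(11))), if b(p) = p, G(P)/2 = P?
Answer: I*√37694 ≈ 194.15*I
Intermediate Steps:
G(P) = 2*P
√(-1796*21 + b(G(11))) = √(-1796*21 + 2*11) = √(-37716 + 22) = √(-37694) = I*√37694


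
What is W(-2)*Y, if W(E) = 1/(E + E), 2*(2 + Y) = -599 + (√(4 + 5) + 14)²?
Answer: 157/4 ≈ 39.250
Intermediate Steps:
Y = -157 (Y = -2 + (-599 + (√(4 + 5) + 14)²)/2 = -2 + (-599 + (√9 + 14)²)/2 = -2 + (-599 + (3 + 14)²)/2 = -2 + (-599 + 17²)/2 = -2 + (-599 + 289)/2 = -2 + (½)*(-310) = -2 - 155 = -157)
W(E) = 1/(2*E)
W(-2)*Y = ((½)/(-2))*(-157) = ((½)*(-½))*(-157) = -¼*(-157) = 157/4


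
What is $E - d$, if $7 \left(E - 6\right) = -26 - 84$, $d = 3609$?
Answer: $- \frac{25331}{7} \approx -3618.7$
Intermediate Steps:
$E = - \frac{68}{7}$ ($E = 6 + \frac{-26 - 84}{7} = 6 + \frac{1}{7} \left(-110\right) = 6 - \frac{110}{7} = - \frac{68}{7} \approx -9.7143$)
$E - d = - \frac{68}{7} - 3609 = - \frac{25331}{7}$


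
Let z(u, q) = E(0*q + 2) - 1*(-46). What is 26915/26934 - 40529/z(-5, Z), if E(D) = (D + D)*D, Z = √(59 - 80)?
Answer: -90846223/121203 ≈ -749.54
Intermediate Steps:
Z = I*√21 (Z = √(-21) = I*√21 ≈ 4.5826*I)
E(D) = 2*D² (E(D) = (2*D)*D = 2*D²)
z(u, q) = 54 (z(u, q) = 2*(0*q + 2)² - 1*(-46) = 2*(0 + 2)² + 46 = 2*2² + 46 = 2*4 + 46 = 8 + 46 = 54)
26915/26934 - 40529/z(-5, Z) = 26915/26934 - 40529/54 = -90846223/121203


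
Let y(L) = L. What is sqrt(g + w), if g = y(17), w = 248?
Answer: sqrt(265) ≈ 16.279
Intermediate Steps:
g = 17
sqrt(g + w) = sqrt(17 + 248) = sqrt(265)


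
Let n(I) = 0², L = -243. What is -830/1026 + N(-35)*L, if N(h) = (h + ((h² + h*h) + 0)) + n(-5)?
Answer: -301051900/513 ≈ -5.8685e+5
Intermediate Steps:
n(I) = 0
N(h) = h + 2*h² (N(h) = (h + ((h² + h*h) + 0)) + 0 = (h + ((h² + h²) + 0)) + 0 = (h + (2*h² + 0)) + 0 = (h + 2*h²) + 0 = h + 2*h²)
-830/1026 + N(-35)*L = -830/1026 - 35*(1 + 2*(-35))*(-243) = -830*1/1026 - 35*(1 - 70)*(-243) = -415/513 - 35*(-69)*(-243) = -415/513 + 2415*(-243) = -415/513 - 586845 = -301051900/513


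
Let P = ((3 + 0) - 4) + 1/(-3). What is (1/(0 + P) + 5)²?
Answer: 289/16 ≈ 18.063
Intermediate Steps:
P = -4/3 (P = (3 - 4) - ⅓ = -1 - ⅓ = -4/3 ≈ -1.3333)
(1/(0 + P) + 5)² = (1/(0 - 4/3) + 5)² = (1/(-4/3) + 5)² = (-¾ + 5)² = (17/4)² = 289/16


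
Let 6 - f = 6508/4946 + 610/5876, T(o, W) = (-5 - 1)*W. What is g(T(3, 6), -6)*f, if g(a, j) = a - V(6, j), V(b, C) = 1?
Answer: -1231342499/7265674 ≈ -169.47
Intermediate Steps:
T(o, W) = -6*W
g(a, j) = -1 + a (g(a, j) = a - 1*1 = a - 1 = -1 + a)
f = 33279527/7265674 (f = 6 - (6508/4946 + 610/5876) = 6 - (6508*(1/4946) + 610*(1/5876)) = 6 - (3254/2473 + 305/2938) = 6 - 1*10314517/7265674 = 6 - 10314517/7265674 = 33279527/7265674 ≈ 4.5804)
g(T(3, 6), -6)*f = (-1 - 6*6)*(33279527/7265674) = (-1 - 36)*(33279527/7265674) = -37*33279527/7265674 = -1231342499/7265674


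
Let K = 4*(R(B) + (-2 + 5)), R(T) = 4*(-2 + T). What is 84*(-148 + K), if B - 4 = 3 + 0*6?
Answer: -4704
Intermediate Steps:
B = 7 (B = 4 + (3 + 0*6) = 4 + (3 + 0) = 4 + 3 = 7)
R(T) = -8 + 4*T
K = 92 (K = 4*((-8 + 4*7) + (-2 + 5)) = 4*((-8 + 28) + 3) = 4*(20 + 3) = 4*23 = 92)
84*(-148 + K) = 84*(-148 + 92) = 84*(-56) = -4704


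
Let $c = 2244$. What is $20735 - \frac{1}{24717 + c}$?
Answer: $\frac{559036334}{26961} \approx 20735.0$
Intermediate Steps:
$20735 - \frac{1}{24717 + c} = 20735 - \frac{1}{24717 + 2244} = 20735 - \frac{1}{26961} = \frac{559036334}{26961}$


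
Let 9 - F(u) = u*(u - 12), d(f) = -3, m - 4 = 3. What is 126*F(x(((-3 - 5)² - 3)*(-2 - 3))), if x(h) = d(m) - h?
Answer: -11033946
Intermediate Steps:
m = 7 (m = 4 + 3 = 7)
x(h) = -3 - h
F(u) = 9 - u*(-12 + u) (F(u) = 9 - u*(u - 12) = 9 - u*(-12 + u))
126*F(x(((-3 - 5)² - 3)*(-2 - 3))) = 126*(9 - (-3 - ((-3 - 5)² - 3)*(-2 - 3))² + 12*(-3 - ((-3 - 5)² - 3)*(-2 - 3))) = 126*(9 - (-3 - ((-8)² - 3)*(-5))² + 12*(-3 - ((-8)² - 3)*(-5))) = 126*(9 - (-3 - (64 - 3)*(-5))² + 12*(-3 - (64 - 3)*(-5))) = 126*(9 - (-3 - 61*(-5))² + 12*(-3 - 61*(-5))) = 126*(9 - (-3 - 1*(-305))² + 12*(-3 - 1*(-305))) = 126*(9 - (-3 + 305)² + 12*(-3 + 305)) = 126*(9 - 1*302² + 12*302) = 126*(9 - 1*91204 + 3624) = 126*(9 - 91204 + 3624) = 126*(-87571) = -11033946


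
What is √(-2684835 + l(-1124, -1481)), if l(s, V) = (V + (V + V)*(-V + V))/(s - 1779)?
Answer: 34*I*√19572835937/2903 ≈ 1638.5*I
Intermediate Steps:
l(s, V) = V/(-1779 + s) (l(s, V) = (V + (2*V)*0)/(-1779 + s) = (V + 0)/(-1779 + s) = V/(-1779 + s))
√(-2684835 + l(-1124, -1481)) = √(-2684835 - 1481/(-1779 - 1124)) = √(-2684835 - 1481/(-2903)) = √(-2684835 - 1481*(-1/2903)) = √(-2684835 + 1481/2903) = √(-7794074524/2903) = 34*I*√19572835937/2903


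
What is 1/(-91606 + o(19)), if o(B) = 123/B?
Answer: -19/1740391 ≈ -1.0917e-5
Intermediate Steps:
1/(-91606 + o(19)) = 1/(-91606 + 123/19) = 1/(-1740391/19) = -19/1740391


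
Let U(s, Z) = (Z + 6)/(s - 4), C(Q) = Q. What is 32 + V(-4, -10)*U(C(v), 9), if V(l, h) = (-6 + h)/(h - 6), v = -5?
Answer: 91/3 ≈ 30.333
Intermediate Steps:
V(l, h) = 1 (V(l, h) = (-6 + h)/(-6 + h) = 1)
U(s, Z) = (6 + Z)/(-4 + s)
32 + V(-4, -10)*U(C(v), 9) = 32 + 1*((6 + 9)/(-4 - 5)) = 32 + 1*(15/(-9)) = 32 + 1*(-⅑*15) = 32 + 1*(-5/3) = 32 - 5/3 = 91/3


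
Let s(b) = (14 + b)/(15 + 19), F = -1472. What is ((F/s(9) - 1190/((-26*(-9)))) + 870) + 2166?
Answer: 100025/117 ≈ 854.91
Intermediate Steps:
s(b) = 7/17 + b/34 (s(b) = (14 + b)/34 = (14 + b)*(1/34) = 7/17 + b/34)
((F/s(9) - 1190/((-26*(-9)))) + 870) + 2166 = ((-1472/(7/17 + (1/34)*9) - 1190/((-26*(-9)))) + 870) + 2166 = ((-1472/(7/17 + 9/34) - 1190/234) + 870) + 2166 = ((-1472/23/34 - 1190*1/234) + 870) + 2166 = ((-1472*34/23 - 595/117) + 870) + 2166 = ((-2176 - 595/117) + 870) + 2166 = (-255187/117 + 870) + 2166 = -153397/117 + 2166 = 100025/117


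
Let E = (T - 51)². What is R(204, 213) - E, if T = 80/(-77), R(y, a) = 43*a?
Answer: 38247662/5929 ≈ 6450.9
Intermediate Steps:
T = -80/77 (T = 80*(-1/77) = -80/77 ≈ -1.0390)
E = 16056049/5929 (E = (-80/77 - 51)² = (-4007/77)² = 16056049/5929 ≈ 2708.1)
R(204, 213) - E = 43*213 - 1*16056049/5929 = 9159 - 16056049/5929 = 38247662/5929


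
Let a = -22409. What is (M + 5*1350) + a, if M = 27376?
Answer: 11717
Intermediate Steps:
(M + 5*1350) + a = (27376 + 5*1350) - 22409 = (27376 + 6750) - 22409 = 34126 - 22409 = 11717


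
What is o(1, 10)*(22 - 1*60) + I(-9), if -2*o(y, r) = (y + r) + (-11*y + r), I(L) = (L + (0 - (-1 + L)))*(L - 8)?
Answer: 173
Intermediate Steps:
I(L) = -8 + L (I(L) = (L + (0 + (1 - L)))*(-8 + L) = (L + (1 - L))*(-8 + L) = 1*(-8 + L) = -8 + L)
o(y, r) = -r + 5*y (o(y, r) = -((y + r) + (-11*y + r))/2 = -((r + y) + (r - 11*y))/2 = -(-10*y + 2*r)/2 = -r + 5*y)
o(1, 10)*(22 - 1*60) + I(-9) = (-1*10 + 5*1)*(22 - 1*60) + (-8 - 9) = (-10 + 5)*(22 - 60) - 17 = -5*(-38) - 17 = 190 - 17 = 173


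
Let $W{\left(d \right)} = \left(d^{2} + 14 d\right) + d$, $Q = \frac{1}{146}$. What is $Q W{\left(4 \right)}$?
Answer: $\frac{38}{73} \approx 0.52055$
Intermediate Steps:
$Q = \frac{1}{146} \approx 0.0068493$
$W{\left(d \right)} = d^{2} + 15 d$
$Q W{\left(4 \right)} = \frac{4 \left(15 + 4\right)}{146} = \frac{4 \cdot 19}{146} = \frac{1}{146} \cdot 76 = \frac{38}{73}$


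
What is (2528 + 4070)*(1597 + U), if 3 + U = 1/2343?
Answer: 24641834314/2343 ≈ 1.0517e+7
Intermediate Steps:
U = -7028/2343 (U = -3 + 1/2343 = -7028/2343 ≈ -2.9996)
(2528 + 4070)*(1597 + U) = (2528 + 4070)*(1597 - 7028/2343) = 6598*(3734743/2343) = 24641834314/2343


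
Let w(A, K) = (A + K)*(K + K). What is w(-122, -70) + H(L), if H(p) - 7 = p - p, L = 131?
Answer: 26887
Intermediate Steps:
H(p) = 7 (H(p) = 7 + (p - p) = 7 + 0 = 7)
w(A, K) = 2*K*(A + K) (w(A, K) = (A + K)*(2*K) = 2*K*(A + K))
w(-122, -70) + H(L) = 2*(-70)*(-122 - 70) + 7 = 2*(-70)*(-192) + 7 = 26880 + 7 = 26887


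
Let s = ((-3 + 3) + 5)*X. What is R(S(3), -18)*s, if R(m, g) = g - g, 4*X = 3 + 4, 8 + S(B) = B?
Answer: 0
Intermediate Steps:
S(B) = -8 + B
X = 7/4 (X = (3 + 4)/4 = (¼)*7 = 7/4 ≈ 1.7500)
R(m, g) = 0
s = 35/4 (s = ((-3 + 3) + 5)*(7/4) = (0 + 5)*(7/4) = 5*(7/4) = 35/4 ≈ 8.7500)
R(S(3), -18)*s = 0*(35/4) = 0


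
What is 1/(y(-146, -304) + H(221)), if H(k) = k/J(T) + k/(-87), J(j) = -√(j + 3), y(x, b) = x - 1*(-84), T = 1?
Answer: -174/30457 ≈ -0.0057130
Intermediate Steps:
y(x, b) = 84 + x (y(x, b) = x + 84 = 84 + x)
J(j) = -√(3 + j)
H(k) = -89*k/174 (H(k) = k/((-√(3 + 1))) + k/(-87) = k/((-√4)) + k*(-1/87) = k/((-1*2)) - k/87 = k/(-2) - k/87 = k*(-½) - k/87 = -k/2 - k/87 = -89*k/174)
1/(y(-146, -304) + H(221)) = 1/((84 - 146) - 89/174*221) = 1/(-62 - 19669/174) = 1/(-30457/174) = -174/30457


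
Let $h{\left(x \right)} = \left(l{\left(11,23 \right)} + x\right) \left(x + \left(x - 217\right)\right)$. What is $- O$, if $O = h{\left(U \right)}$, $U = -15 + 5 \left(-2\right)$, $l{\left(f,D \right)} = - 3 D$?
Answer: $-25098$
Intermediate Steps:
$U = -25$ ($U = -15 - 10 = -25$)
$h{\left(x \right)} = \left(-217 + 2 x\right) \left(-69 + x\right)$ ($h{\left(x \right)} = \left(\left(-3\right) 23 + x\right) \left(x + \left(x - 217\right)\right) = \left(-69 + x\right) \left(x + \left(x - 217\right)\right) = \left(-69 + x\right) \left(x + \left(-217 + x\right)\right) = \left(-69 + x\right) \left(-217 + 2 x\right) = \left(-217 + 2 x\right) \left(-69 + x\right)$)
$O = 25098$ ($O = 14973 - -8875 + 2 \left(-25\right)^{2} = 14973 + 8875 + 2 \cdot 625 = 14973 + 8875 + 1250 = 25098$)
$- O = \left(-1\right) 25098 = -25098$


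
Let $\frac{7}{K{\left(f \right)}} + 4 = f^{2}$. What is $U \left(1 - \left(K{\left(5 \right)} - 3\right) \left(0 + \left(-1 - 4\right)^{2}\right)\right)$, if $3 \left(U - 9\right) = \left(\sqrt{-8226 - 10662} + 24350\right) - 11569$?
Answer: $\frac{2600024}{9} + \frac{406 i \sqrt{4722}}{9} \approx 2.8889 \cdot 10^{5} + 3099.9 i$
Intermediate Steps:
$U = \frac{12808}{3} + \frac{2 i \sqrt{4722}}{3}$ ($U = 9 + \frac{\left(\sqrt{-8226 - 10662} + 24350\right) - 11569}{3} = 9 + \frac{\left(\sqrt{-18888} + 24350\right) - 11569}{3} = 9 + \frac{\left(2 i \sqrt{4722} + 24350\right) - 11569}{3} = 9 + \frac{\left(24350 + 2 i \sqrt{4722}\right) - 11569}{3} = 9 + \frac{12781 + 2 i \sqrt{4722}}{3} = 9 + \left(\frac{12781}{3} + \frac{2 i \sqrt{4722}}{3}\right) = \frac{12808}{3} + \frac{2 i \sqrt{4722}}{3} \approx 4269.3 + 45.811 i$)
$K{\left(f \right)} = \frac{7}{-4 + f^{2}}$
$U \left(1 - \left(K{\left(5 \right)} - 3\right) \left(0 + \left(-1 - 4\right)^{2}\right)\right) = \left(\frac{12808}{3} + \frac{2 i \sqrt{4722}}{3}\right) \left(1 - \left(\frac{7}{-4 + 5^{2}} - 3\right) \left(0 + \left(-1 - 4\right)^{2}\right)\right) = \left(\frac{12808}{3} + \frac{2 i \sqrt{4722}}{3}\right) \left(1 - \left(\frac{7}{-4 + 25} - 3\right) \left(0 + \left(-5\right)^{2}\right)\right) = \left(\frac{12808}{3} + \frac{2 i \sqrt{4722}}{3}\right) \left(1 - \left(\frac{7}{21} - 3\right) \left(0 + 25\right)\right) = \left(\frac{12808}{3} + \frac{2 i \sqrt{4722}}{3}\right) \left(1 - \left(7 \cdot \frac{1}{21} - 3\right) 25\right) = \left(\frac{12808}{3} + \frac{2 i \sqrt{4722}}{3}\right) \left(1 - \left(\frac{1}{3} - 3\right) 25\right) = \left(\frac{12808}{3} + \frac{2 i \sqrt{4722}}{3}\right) \left(1 - \left(- \frac{8}{3}\right) 25\right) = \left(\frac{12808}{3} + \frac{2 i \sqrt{4722}}{3}\right) \left(1 - - \frac{200}{3}\right) = \left(\frac{12808}{3} + \frac{2 i \sqrt{4722}}{3}\right) \left(1 + \frac{200}{3}\right) = \left(\frac{12808}{3} + \frac{2 i \sqrt{4722}}{3}\right) \frac{203}{3} = \frac{2600024}{9} + \frac{406 i \sqrt{4722}}{9}$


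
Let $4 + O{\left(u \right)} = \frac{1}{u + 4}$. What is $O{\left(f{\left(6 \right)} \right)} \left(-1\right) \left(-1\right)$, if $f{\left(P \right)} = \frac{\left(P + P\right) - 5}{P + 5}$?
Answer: $- \frac{193}{51} \approx -3.7843$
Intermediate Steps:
$f{\left(P \right)} = \frac{-5 + 2 P}{5 + P}$ ($f{\left(P \right)} = \frac{2 P - 5}{5 + P} = \frac{-5 + 2 P}{5 + P}$)
$O{\left(u \right)} = -4 + \frac{1}{4 + u}$ ($O{\left(u \right)} = -4 + \frac{1}{u + 4} = -4 + \frac{1}{4 + u}$)
$O{\left(f{\left(6 \right)} \right)} \left(-1\right) \left(-1\right) = \frac{-15 - 4 \frac{-5 + 2 \cdot 6}{5 + 6}}{4 + \frac{-5 + 2 \cdot 6}{5 + 6}} \left(-1\right) \left(-1\right) = \frac{-15 - 4 \frac{-5 + 12}{11}}{4 + \frac{-5 + 12}{11}} \left(-1\right) \left(-1\right) = \frac{-15 - 4 \cdot \frac{1}{11} \cdot 7}{4 + \frac{1}{11} \cdot 7} \left(-1\right) \left(-1\right) = \frac{-15 - \frac{28}{11}}{4 + \frac{7}{11}} \left(-1\right) \left(-1\right) = \frac{-15 - \frac{28}{11}}{\frac{51}{11}} \left(-1\right) \left(-1\right) = \frac{11}{51} \left(- \frac{193}{11}\right) \left(-1\right) \left(-1\right) = \left(- \frac{193}{51}\right) \left(-1\right) \left(-1\right) = \frac{193}{51} \left(-1\right) = - \frac{193}{51}$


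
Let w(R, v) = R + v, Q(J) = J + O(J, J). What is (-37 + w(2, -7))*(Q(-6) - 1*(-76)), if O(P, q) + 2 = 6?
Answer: -3108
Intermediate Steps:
O(P, q) = 4 (O(P, q) = -2 + 6 = 4)
Q(J) = 4 + J (Q(J) = J + 4 = 4 + J)
(-37 + w(2, -7))*(Q(-6) - 1*(-76)) = (-37 + (2 - 7))*((4 - 6) - 1*(-76)) = (-37 - 5)*(-2 + 76) = -42*74 = -3108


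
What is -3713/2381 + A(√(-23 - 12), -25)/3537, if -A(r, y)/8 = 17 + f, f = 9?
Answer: -13628129/8421597 ≈ -1.6182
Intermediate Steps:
A(r, y) = -208 (A(r, y) = -8*(17 + 9) = -8*26 = -208)
-3713/2381 + A(√(-23 - 12), -25)/3537 = -3713/2381 - 208/3537 = -13628129/8421597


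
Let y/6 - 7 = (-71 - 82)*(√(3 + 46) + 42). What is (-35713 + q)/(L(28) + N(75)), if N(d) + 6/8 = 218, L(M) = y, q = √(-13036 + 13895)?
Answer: 142852/178891 - 4*√859/178891 ≈ 0.79789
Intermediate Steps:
y = -44940 (y = 42 + 6*((-71 - 82)*(√(3 + 46) + 42)) = 42 + 6*(-153*(√49 + 42)) = 42 + 6*(-153*(7 + 42)) = 42 + 6*(-153*49) = 42 + 6*(-7497) = 42 - 44982 = -44940)
q = √859 ≈ 29.309
L(M) = -44940
N(d) = 869/4 (N(d) = -¾ + 218 = 869/4)
(-35713 + q)/(L(28) + N(75)) = (-35713 + √859)/(-44940 + 869/4) = (-35713 + √859)/(-178891/4) = (-35713 + √859)*(-4/178891) = 142852/178891 - 4*√859/178891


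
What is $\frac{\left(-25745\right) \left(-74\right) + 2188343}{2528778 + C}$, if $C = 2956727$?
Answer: $\frac{4093473}{5485505} \approx 0.74623$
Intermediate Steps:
$\frac{\left(-25745\right) \left(-74\right) + 2188343}{2528778 + C} = \frac{\left(-25745\right) \left(-74\right) + 2188343}{2528778 + 2956727} = \frac{1905130 + 2188343}{5485505} = 4093473 \cdot \frac{1}{5485505} = \frac{4093473}{5485505}$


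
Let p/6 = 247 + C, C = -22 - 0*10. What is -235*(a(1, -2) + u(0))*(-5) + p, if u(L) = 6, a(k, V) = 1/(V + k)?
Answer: 7225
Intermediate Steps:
C = -22 (C = -22 - 1*0 = -22 + 0 = -22)
p = 1350 (p = 6*(247 - 22) = 6*225 = 1350)
-235*(a(1, -2) + u(0))*(-5) + p = -235*(1/(-2 + 1) + 6)*(-5) + 1350 = -235*(1/(-1) + 6)*(-5) + 1350 = -235*(-1 + 6)*(-5) + 1350 = -1175*(-5) + 1350 = -235*(-25) + 1350 = 5875 + 1350 = 7225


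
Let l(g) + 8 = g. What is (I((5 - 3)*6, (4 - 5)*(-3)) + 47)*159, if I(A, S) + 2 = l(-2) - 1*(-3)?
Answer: 6042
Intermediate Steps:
l(g) = -8 + g
I(A, S) = -9 (I(A, S) = -2 + ((-8 - 2) - 1*(-3)) = -2 + (-10 + 3) = -2 - 7 = -9)
(I((5 - 3)*6, (4 - 5)*(-3)) + 47)*159 = (-9 + 47)*159 = 38*159 = 6042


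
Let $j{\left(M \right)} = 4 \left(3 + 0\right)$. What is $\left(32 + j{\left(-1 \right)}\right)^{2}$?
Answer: $1936$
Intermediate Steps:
$j{\left(M \right)} = 12$ ($j{\left(M \right)} = 4 \cdot 3 = 12$)
$\left(32 + j{\left(-1 \right)}\right)^{2} = \left(32 + 12\right)^{2} = 44^{2} = 1936$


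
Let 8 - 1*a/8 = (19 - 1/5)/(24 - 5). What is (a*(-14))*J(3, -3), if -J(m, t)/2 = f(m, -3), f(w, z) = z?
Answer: -447552/95 ≈ -4711.1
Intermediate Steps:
a = 5328/95 (a = 64 - 8*(19 - 1/5)/(24 - 5) = 64 - 8*(19 - 1*1/5)/19 = 64 - 8*(19 - 1/5)/19 = 64 - 752/(5*19) = 64 - 8*94/95 = 64 - 752/95 = 5328/95 ≈ 56.084)
J(m, t) = 6 (J(m, t) = -2*(-3) = 6)
(a*(-14))*J(3, -3) = ((5328/95)*(-14))*6 = -74592/95*6 = -447552/95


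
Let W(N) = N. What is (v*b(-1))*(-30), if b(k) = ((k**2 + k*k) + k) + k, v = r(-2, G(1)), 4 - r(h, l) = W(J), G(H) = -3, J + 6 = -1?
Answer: 0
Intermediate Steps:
J = -7 (J = -6 - 1 = -7)
r(h, l) = 11 (r(h, l) = 4 - 1*(-7) = 4 + 7 = 11)
v = 11
b(k) = 2*k + 2*k**2 (b(k) = ((k**2 + k**2) + k) + k = (2*k**2 + k) + k = (k + 2*k**2) + k = 2*k + 2*k**2)
(v*b(-1))*(-30) = (11*(2*(-1)*(1 - 1)))*(-30) = (11*(2*(-1)*0))*(-30) = (11*0)*(-30) = 0*(-30) = 0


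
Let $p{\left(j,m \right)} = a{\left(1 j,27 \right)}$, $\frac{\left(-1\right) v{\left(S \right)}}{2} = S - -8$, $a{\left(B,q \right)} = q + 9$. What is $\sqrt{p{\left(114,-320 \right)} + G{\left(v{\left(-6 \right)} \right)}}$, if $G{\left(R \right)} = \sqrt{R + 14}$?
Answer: $\sqrt{36 + \sqrt{10}} \approx 6.258$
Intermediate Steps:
$a{\left(B,q \right)} = 9 + q$
$v{\left(S \right)} = -16 - 2 S$ ($v{\left(S \right)} = - 2 \left(S - -8\right) = - 2 \left(S + 8\right) = - 2 \left(8 + S\right) = -16 - 2 S$)
$G{\left(R \right)} = \sqrt{14 + R}$
$p{\left(j,m \right)} = 36$ ($p{\left(j,m \right)} = 9 + 27 = 36$)
$\sqrt{p{\left(114,-320 \right)} + G{\left(v{\left(-6 \right)} \right)}} = \sqrt{36 + \sqrt{14 - 4}} = \sqrt{36 + \sqrt{10}}$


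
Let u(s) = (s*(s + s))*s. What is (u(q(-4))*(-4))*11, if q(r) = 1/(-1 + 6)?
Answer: -88/125 ≈ -0.70400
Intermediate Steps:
q(r) = 1/5
u(s) = 2*s**3 (u(s) = (s*(2*s))*s = (2*s**2)*s = 2*s**3)
(u(q(-4))*(-4))*11 = ((2*(1/5)**3)*(-4))*11 = ((2*(1/125))*(-4))*11 = ((2/125)*(-4))*11 = -8/125*11 = -88/125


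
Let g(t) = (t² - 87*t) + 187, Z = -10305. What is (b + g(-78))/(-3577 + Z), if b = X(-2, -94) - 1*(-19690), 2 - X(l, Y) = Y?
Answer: -32843/13882 ≈ -2.3659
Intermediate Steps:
X(l, Y) = 2 - Y
g(t) = 187 + t² - 87*t
b = 19786 (b = (2 - 1*(-94)) - 1*(-19690) = (2 + 94) + 19690 = 96 + 19690 = 19786)
(b + g(-78))/(-3577 + Z) = (19786 + (187 + (-78)² - 87*(-78)))/(-3577 - 10305) = (19786 + (187 + 6084 + 6786))/(-13882) = (19786 + 13057)*(-1/13882) = 32843*(-1/13882) = -32843/13882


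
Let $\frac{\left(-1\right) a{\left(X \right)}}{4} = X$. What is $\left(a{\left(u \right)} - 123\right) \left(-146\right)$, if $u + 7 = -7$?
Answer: $9782$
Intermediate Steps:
$u = -14$ ($u = -7 - 7 = -14$)
$a{\left(X \right)} = - 4 X$
$\left(a{\left(u \right)} - 123\right) \left(-146\right) = \left(\left(-4\right) \left(-14\right) - 123\right) \left(-146\right) = \left(56 - 123\right) \left(-146\right) = \left(-67\right) \left(-146\right) = 9782$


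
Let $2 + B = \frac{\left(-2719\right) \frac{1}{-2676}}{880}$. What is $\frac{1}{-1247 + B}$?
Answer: $- \frac{2354880}{2941242401} \approx -0.00080064$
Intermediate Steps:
$B = - \frac{4707041}{2354880}$ ($B = -2 + \frac{\left(-2719\right) \frac{1}{-2676}}{880} = -2 + \left(-2719\right) \left(- \frac{1}{2676}\right) \frac{1}{880} = -2 + \frac{2719}{2676} \cdot \frac{1}{880} = -2 + \frac{2719}{2354880} = - \frac{4707041}{2354880} \approx -1.9988$)
$\frac{1}{-1247 + B} = \frac{1}{-1247 - \frac{4707041}{2354880}} = \frac{1}{- \frac{2941242401}{2354880}} = - \frac{2354880}{2941242401}$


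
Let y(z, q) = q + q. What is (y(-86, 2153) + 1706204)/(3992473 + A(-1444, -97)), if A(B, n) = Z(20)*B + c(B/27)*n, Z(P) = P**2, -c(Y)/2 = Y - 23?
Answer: 46183770/91800961 ≈ 0.50309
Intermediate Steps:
c(Y) = 46 - 2*Y (c(Y) = -2*(Y - 23) = -2*(-23 + Y) = 46 - 2*Y)
y(z, q) = 2*q
A(B, n) = 400*B + n*(46 - 2*B/27) (A(B, n) = 20**2*B + (46 - 2*B/27)*n = 400*B + (46 - 2*B/27)*n = 400*B + n*(46 - 2*B/27))
(y(-86, 2153) + 1706204)/(3992473 + A(-1444, -97)) = (2*2153 + 1706204)/(3992473 + (400*(-1444) - 2/27*(-97)*(-621 - 1444))) = (4306 + 1706204)/(3992473 + (-577600 - 2/27*(-97)*(-2065))) = 1710510/(3992473 + (-577600 - 400610/27)) = 1710510/(3992473 - 15995810/27) = 1710510/(91800961/27) = 1710510*(27/91800961) = 46183770/91800961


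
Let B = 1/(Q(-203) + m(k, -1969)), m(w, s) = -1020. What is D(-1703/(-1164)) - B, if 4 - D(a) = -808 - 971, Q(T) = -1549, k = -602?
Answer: 4580528/2569 ≈ 1783.0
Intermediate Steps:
D(a) = 1783 (D(a) = 4 - (-808 - 971) = 4 - 1*(-1779) = 4 + 1779 = 1783)
B = -1/2569 (B = 1/(-1549 - 1020) = 1/(-2569) = -1/2569 ≈ -0.00038926)
D(-1703/(-1164)) - B = 1783 - 1*(-1/2569) = 1783 + 1/2569 = 4580528/2569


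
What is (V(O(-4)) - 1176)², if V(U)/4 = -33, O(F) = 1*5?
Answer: 1710864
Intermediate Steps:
O(F) = 5
V(U) = -132 (V(U) = 4*(-33) = -132)
(V(O(-4)) - 1176)² = (-132 - 1176)² = (-1308)² = 1710864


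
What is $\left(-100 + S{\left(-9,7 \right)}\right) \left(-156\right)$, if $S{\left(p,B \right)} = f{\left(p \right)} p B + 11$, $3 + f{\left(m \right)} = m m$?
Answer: $780468$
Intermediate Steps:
$f{\left(m \right)} = -3 + m^{2}$ ($f{\left(m \right)} = -3 + m m = -3 + m^{2}$)
$S{\left(p,B \right)} = 11 + B p \left(-3 + p^{2}\right)$ ($S{\left(p,B \right)} = \left(-3 + p^{2}\right) p B + 11 = p \left(-3 + p^{2}\right) B + 11 = B p \left(-3 + p^{2}\right) + 11 = 11 + B p \left(-3 + p^{2}\right)$)
$\left(-100 + S{\left(-9,7 \right)}\right) \left(-156\right) = \left(-100 + \left(11 + 7 \left(-9\right) \left(-3 + \left(-9\right)^{2}\right)\right)\right) \left(-156\right) = \left(-100 + \left(11 + 7 \left(-9\right) \left(-3 + 81\right)\right)\right) \left(-156\right) = \left(-100 + \left(11 + 7 \left(-9\right) 78\right)\right) \left(-156\right) = \left(-100 + \left(11 - 4914\right)\right) \left(-156\right) = \left(-100 - 4903\right) \left(-156\right) = \left(-5003\right) \left(-156\right) = 780468$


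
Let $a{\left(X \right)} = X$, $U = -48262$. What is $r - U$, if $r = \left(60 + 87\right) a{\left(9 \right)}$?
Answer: $49585$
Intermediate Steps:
$r = 1323$ ($r = \left(60 + 87\right) 9 = 147 \cdot 9 = 1323$)
$r - U = 1323 - -48262 = 1323 + 48262 = 49585$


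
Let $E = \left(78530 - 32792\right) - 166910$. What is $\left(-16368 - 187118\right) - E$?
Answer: $-82314$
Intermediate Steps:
$E = -121172$ ($E = 45738 - 166910 = -121172$)
$\left(-16368 - 187118\right) - E = \left(-16368 - 187118\right) - -121172 = \left(-16368 - 187118\right) + 121172 = -203486 + 121172 = -82314$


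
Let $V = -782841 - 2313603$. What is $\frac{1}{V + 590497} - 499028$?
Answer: $- \frac{1250537719517}{2505947} \approx -4.9903 \cdot 10^{5}$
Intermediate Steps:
$V = -3096444$
$\frac{1}{V + 590497} - 499028 = \frac{1}{-3096444 + 590497} - 499028 = \frac{1}{-2505947} - 499028 = - \frac{1}{2505947} - 499028 = - \frac{1250537719517}{2505947}$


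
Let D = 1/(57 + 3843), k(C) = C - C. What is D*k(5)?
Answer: 0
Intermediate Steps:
k(C) = 0
D = 1/3900 ≈ 0.00025641
D*k(5) = (1/3900)*0 = 0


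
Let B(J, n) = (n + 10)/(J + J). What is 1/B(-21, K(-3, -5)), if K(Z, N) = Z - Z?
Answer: -21/5 ≈ -4.2000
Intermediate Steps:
K(Z, N) = 0
B(J, n) = (10 + n)/(2*J) (B(J, n) = (10 + n)/((2*J)) = (10 + n)*(1/(2*J)) = (10 + n)/(2*J))
1/B(-21, K(-3, -5)) = 1/((½)*(10 + 0)/(-21)) = 1/((½)*(-1/21)*10) = 1/(-5/21) = -21/5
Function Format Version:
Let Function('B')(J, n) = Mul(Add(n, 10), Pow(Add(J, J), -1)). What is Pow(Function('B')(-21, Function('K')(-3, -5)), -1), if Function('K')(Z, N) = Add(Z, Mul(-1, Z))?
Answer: Rational(-21, 5) ≈ -4.2000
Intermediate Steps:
Function('K')(Z, N) = 0
Function('B')(J, n) = Mul(Rational(1, 2), Pow(J, -1), Add(10, n)) (Function('B')(J, n) = Mul(Add(10, n), Pow(Mul(2, J), -1)) = Mul(Add(10, n), Mul(Rational(1, 2), Pow(J, -1))) = Mul(Rational(1, 2), Pow(J, -1), Add(10, n)))
Pow(Function('B')(-21, Function('K')(-3, -5)), -1) = Pow(Mul(Rational(1, 2), Pow(-21, -1), Add(10, 0)), -1) = Pow(Mul(Rational(1, 2), Rational(-1, 21), 10), -1) = Pow(Rational(-5, 21), -1) = Rational(-21, 5)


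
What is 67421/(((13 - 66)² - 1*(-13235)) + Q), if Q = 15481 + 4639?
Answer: 67421/36164 ≈ 1.8643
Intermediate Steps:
Q = 20120
67421/(((13 - 66)² - 1*(-13235)) + Q) = 67421/(((13 - 66)² - 1*(-13235)) + 20120) = 67421/(((-53)² + 13235) + 20120) = 67421/((2809 + 13235) + 20120) = 67421/(16044 + 20120) = 67421/36164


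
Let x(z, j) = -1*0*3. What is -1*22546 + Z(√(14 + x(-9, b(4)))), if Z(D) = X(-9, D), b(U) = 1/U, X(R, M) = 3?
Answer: -22543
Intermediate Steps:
x(z, j) = 0 (x(z, j) = 0*3 = 0)
Z(D) = 3
-1*22546 + Z(√(14 + x(-9, b(4)))) = -1*22546 + 3 = -22546 + 3 = -22543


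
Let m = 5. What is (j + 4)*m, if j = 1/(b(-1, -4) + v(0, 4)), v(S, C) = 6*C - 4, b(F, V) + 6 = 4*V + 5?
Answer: 65/3 ≈ 21.667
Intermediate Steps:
b(F, V) = -1 + 4*V (b(F, V) = -6 + (4*V + 5) = -6 + (5 + 4*V) = -1 + 4*V)
v(S, C) = -4 + 6*C
j = ⅓ (j = 1/((-1 + 4*(-4)) + (-4 + 6*4)) = 1/((-1 - 16) + (-4 + 24)) = 1/(-17 + 20) = 1/3 = ⅓ ≈ 0.33333)
(j + 4)*m = (⅓ + 4)*5 = (13/3)*5 = 65/3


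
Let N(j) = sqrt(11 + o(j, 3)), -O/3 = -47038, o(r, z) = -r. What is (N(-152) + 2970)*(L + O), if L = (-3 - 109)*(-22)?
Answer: 426426660 + 143578*sqrt(163) ≈ 4.2826e+8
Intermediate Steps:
L = 2464 (L = -112*(-22) = 2464)
O = 141114 (O = -3*(-47038) = 141114)
N(j) = sqrt(11 - j)
(N(-152) + 2970)*(L + O) = (sqrt(11 - 1*(-152)) + 2970)*(2464 + 141114) = (sqrt(11 + 152) + 2970)*143578 = (sqrt(163) + 2970)*143578 = (2970 + sqrt(163))*143578 = 426426660 + 143578*sqrt(163)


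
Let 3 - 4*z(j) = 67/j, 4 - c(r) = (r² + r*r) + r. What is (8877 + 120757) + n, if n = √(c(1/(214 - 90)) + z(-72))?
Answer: 129634 + √2753534/744 ≈ 1.2964e+5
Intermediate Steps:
c(r) = 4 - r - 2*r² (c(r) = 4 - ((r² + r*r) + r) = 4 - ((r² + r²) + r) = 4 - (2*r² + r) = 4 - (r + 2*r²) = 4 + (-r - 2*r²) = 4 - r - 2*r²)
z(j) = ¾ - 67/(4*j)
n = √2753534/744 (n = √((4 - 1/(214 - 90) - 2/(214 - 90)²) + (¼)*(-67 + 3*(-72))/(-72)) = √((4 - 1/124 - 2*(1/124)²) + (¼)*(-1/72)*(-67 - 216)) = √((4 - 1*1/124 - 2*(1/124)²) + (¼)*(-1/72)*(-283)) = √((4 - 1/124 - 2*1/15376) + 283/288) = √((4 - 1/124 - 1/7688) + 283/288) = √(30689/7688 + 283/288) = √(1376767/276768) = √2753534/744 ≈ 2.2303)
(8877 + 120757) + n = (8877 + 120757) + √2753534/744 = 129634 + √2753534/744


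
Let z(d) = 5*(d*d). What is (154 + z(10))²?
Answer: 427716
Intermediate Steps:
z(d) = 5*d²
(154 + z(10))² = (154 + 5*10²)² = (154 + 5*100)² = (154 + 500)² = 654² = 427716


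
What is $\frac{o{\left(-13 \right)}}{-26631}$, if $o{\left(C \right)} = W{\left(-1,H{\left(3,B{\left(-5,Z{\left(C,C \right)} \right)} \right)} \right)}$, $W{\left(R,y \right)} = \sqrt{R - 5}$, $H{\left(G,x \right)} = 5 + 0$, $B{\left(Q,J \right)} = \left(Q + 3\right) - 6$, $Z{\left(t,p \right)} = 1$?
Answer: $- \frac{i \sqrt{6}}{26631} \approx - 9.1979 \cdot 10^{-5} i$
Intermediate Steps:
$B{\left(Q,J \right)} = -3 + Q$ ($B{\left(Q,J \right)} = \left(3 + Q\right) - 6 = -3 + Q$)
$H{\left(G,x \right)} = 5$
$W{\left(R,y \right)} = \sqrt{-5 + R}$
$o{\left(C \right)} = i \sqrt{6}$ ($o{\left(C \right)} = \sqrt{-5 - 1} = \sqrt{-6} = i \sqrt{6}$)
$\frac{o{\left(-13 \right)}}{-26631} = \frac{i \sqrt{6}}{-26631} = i \sqrt{6} \left(- \frac{1}{26631}\right) = - \frac{i \sqrt{6}}{26631}$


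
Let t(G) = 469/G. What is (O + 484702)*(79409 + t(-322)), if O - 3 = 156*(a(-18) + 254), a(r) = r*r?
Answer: 2099865626131/46 ≈ 4.5649e+10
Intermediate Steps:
a(r) = r²
O = 90171 (O = 3 + 156*((-18)² + 254) = 3 + 156*(324 + 254) = 3 + 156*578 = 3 + 90168 = 90171)
(O + 484702)*(79409 + t(-322)) = (90171 + 484702)*(79409 + 469/(-322)) = 574873*(79409 + 469*(-1/322)) = 574873*(79409 - 67/46) = 574873*(3652747/46) = 2099865626131/46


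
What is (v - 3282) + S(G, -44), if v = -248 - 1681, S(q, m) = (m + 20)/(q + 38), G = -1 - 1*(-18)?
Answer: -286629/55 ≈ -5211.4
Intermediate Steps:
G = 17 (G = -1 + 18 = 17)
S(q, m) = (20 + m)/(38 + q)
v = -1929
(v - 3282) + S(G, -44) = (-1929 - 3282) + (20 - 44)/(38 + 17) = -5211 - 24/55 = -286629/55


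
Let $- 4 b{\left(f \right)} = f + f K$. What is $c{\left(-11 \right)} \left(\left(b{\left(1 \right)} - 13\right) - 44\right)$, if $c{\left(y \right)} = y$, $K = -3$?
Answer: $\frac{1243}{2} \approx 621.5$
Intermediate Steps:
$b{\left(f \right)} = \frac{f}{2}$ ($b{\left(f \right)} = - \frac{f + f \left(-3\right)}{4} = - \frac{f - 3 f}{4} = - \frac{\left(-2\right) f}{4} = \frac{f}{2}$)
$c{\left(-11 \right)} \left(\left(b{\left(1 \right)} - 13\right) - 44\right) = - 11 \left(\left(\frac{1}{2} \cdot 1 - 13\right) - 44\right) = - 11 \left(\left(\frac{1}{2} - 13\right) - 44\right) = - 11 \left(- \frac{25}{2} - 44\right) = \left(-11\right) \left(- \frac{113}{2}\right) = \frac{1243}{2}$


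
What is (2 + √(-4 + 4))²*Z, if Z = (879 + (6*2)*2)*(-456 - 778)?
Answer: -4457208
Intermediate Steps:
Z = -1114302 (Z = (879 + 12*2)*(-1234) = (879 + 24)*(-1234) = 903*(-1234) = -1114302)
(2 + √(-4 + 4))²*Z = (2 + √(-4 + 4))²*(-1114302) = (2 + √0)²*(-1114302) = (2 + 0)²*(-1114302) = 2²*(-1114302) = 4*(-1114302) = -4457208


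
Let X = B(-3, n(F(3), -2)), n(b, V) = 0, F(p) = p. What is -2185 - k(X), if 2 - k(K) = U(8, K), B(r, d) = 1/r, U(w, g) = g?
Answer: -6562/3 ≈ -2187.3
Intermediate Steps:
X = -1/3 (X = 1/(-3) = -1/3 ≈ -0.33333)
k(K) = 2 - K
-2185 - k(X) = -2185 - (2 - 1*(-1/3)) = -2185 - (2 + 1/3) = -2185 - 1*7/3 = -2185 - 7/3 = -6562/3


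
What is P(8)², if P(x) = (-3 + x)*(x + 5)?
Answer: 4225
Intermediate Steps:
P(x) = (-3 + x)*(5 + x)
P(8)² = (-15 + 8² + 2*8)² = (-15 + 64 + 16)² = 65² = 4225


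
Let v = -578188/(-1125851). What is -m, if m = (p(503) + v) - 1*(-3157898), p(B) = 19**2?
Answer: -3555729631597/1125851 ≈ -3.1583e+6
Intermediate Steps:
p(B) = 361
v = 578188/1125851 (v = -578188*(-1/1125851) = 578188/1125851 ≈ 0.51356)
m = 3555729631597/1125851 (m = (361 + 578188/1125851) - 1*(-3157898) = 407010399/1125851 + 3157898 = 3555729631597/1125851 ≈ 3.1583e+6)
-m = -1*3555729631597/1125851 = -3555729631597/1125851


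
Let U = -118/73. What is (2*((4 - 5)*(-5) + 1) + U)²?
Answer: 574564/5329 ≈ 107.82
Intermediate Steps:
U = -118/73 (U = -118*1/73 = -118/73 ≈ -1.6164)
(2*((4 - 5)*(-5) + 1) + U)² = (2*((4 - 5)*(-5) + 1) - 118/73)² = (2*(-1*(-5) + 1) - 118/73)² = (2*(5 + 1) - 118/73)² = (2*6 - 118/73)² = (12 - 118/73)² = (758/73)² = 574564/5329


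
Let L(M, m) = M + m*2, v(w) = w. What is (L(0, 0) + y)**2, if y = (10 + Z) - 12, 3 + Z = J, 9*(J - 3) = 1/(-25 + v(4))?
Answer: 143641/35721 ≈ 4.0212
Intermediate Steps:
J = 566/189 (J = 3 + 1/(9*(-25 + 4)) = 3 + (1/9)/(-21) = 3 + (1/9)*(-1/21) = 3 - 1/189 = 566/189 ≈ 2.9947)
Z = -1/189 (Z = -3 + 566/189 = -1/189 ≈ -0.0052910)
L(M, m) = M + 2*m
y = -379/189 (y = (10 - 1/189) - 12 = 1889/189 - 12 = -379/189 ≈ -2.0053)
(L(0, 0) + y)**2 = ((0 + 2*0) - 379/189)**2 = ((0 + 0) - 379/189)**2 = (0 - 379/189)**2 = (-379/189)**2 = 143641/35721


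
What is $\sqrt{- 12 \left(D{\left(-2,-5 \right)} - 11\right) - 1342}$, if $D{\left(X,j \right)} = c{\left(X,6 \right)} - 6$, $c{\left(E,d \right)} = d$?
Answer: $11 i \sqrt{10} \approx 34.785 i$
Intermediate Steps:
$D{\left(X,j \right)} = 0$ ($D{\left(X,j \right)} = 6 - 6 = 0$)
$\sqrt{- 12 \left(D{\left(-2,-5 \right)} - 11\right) - 1342} = \sqrt{- 12 \left(0 - 11\right) - 1342} = \sqrt{\left(-12\right) \left(-11\right) - 1342} = \sqrt{132 - 1342} = \sqrt{-1210} = 11 i \sqrt{10}$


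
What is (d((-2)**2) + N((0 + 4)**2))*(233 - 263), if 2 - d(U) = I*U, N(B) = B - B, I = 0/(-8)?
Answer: -60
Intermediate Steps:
I = 0 (I = 0*(-1/8) = 0)
N(B) = 0
d(U) = 2 (d(U) = 2 - 0*U = 2 - 1*0 = 2 + 0 = 2)
(d((-2)**2) + N((0 + 4)**2))*(233 - 263) = (2 + 0)*(233 - 263) = 2*(-30) = -60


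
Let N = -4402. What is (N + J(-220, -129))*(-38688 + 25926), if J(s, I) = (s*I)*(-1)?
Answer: 418363884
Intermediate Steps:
J(s, I) = -I*s (J(s, I) = (I*s)*(-1) = -I*s)
(N + J(-220, -129))*(-38688 + 25926) = (-4402 - 1*(-129)*(-220))*(-38688 + 25926) = (-4402 - 28380)*(-12762) = -32782*(-12762) = 418363884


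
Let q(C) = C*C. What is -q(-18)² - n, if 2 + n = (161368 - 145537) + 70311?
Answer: -191116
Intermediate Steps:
n = 86140 (n = -2 + ((161368 - 145537) + 70311) = -2 + (15831 + 70311) = -2 + 86142 = 86140)
q(C) = C²
-q(-18)² - n = -((-18)²)² - 1*86140 = -1*324² - 86140 = -1*104976 - 86140 = -104976 - 86140 = -191116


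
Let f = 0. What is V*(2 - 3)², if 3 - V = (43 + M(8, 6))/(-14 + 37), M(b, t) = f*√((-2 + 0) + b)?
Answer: 26/23 ≈ 1.1304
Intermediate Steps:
M(b, t) = 0 (M(b, t) = 0*√((-2 + 0) + b) = 0*√(-2 + b) = 0)
V = 26/23 (V = 3 - (43 + 0)/(-14 + 37) = 3 - 43/23 = 26/23 ≈ 1.1304)
V*(2 - 3)² = 26*(2 - 3)²/23 = (26/23)*(-1)² = (26/23)*1 = 26/23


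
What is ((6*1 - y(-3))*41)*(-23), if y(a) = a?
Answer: -8487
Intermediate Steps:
((6*1 - y(-3))*41)*(-23) = ((6*1 - 1*(-3))*41)*(-23) = ((6 + 3)*41)*(-23) = (9*41)*(-23) = 369*(-23) = -8487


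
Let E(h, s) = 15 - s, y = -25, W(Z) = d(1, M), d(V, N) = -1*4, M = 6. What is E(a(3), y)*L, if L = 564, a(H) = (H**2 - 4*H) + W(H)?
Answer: 22560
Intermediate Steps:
d(V, N) = -4
W(Z) = -4
a(H) = -4 + H**2 - 4*H (a(H) = (H**2 - 4*H) - 4 = -4 + H**2 - 4*H)
E(a(3), y)*L = (15 - 1*(-25))*564 = (15 + 25)*564 = 40*564 = 22560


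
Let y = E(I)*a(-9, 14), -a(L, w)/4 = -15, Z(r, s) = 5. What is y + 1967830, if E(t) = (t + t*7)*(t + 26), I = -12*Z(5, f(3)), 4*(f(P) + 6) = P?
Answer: 2947030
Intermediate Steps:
f(P) = -6 + P/4
a(L, w) = 60 (a(L, w) = -4*(-15) = 60)
I = -60 (I = -12*5 = -60)
E(t) = 8*t*(26 + t) (E(t) = (t + 7*t)*(26 + t) = (8*t)*(26 + t) = 8*t*(26 + t))
y = 979200 (y = (8*(-60)*(26 - 60))*60 = (8*(-60)*(-34))*60 = 16320*60 = 979200)
y + 1967830 = 979200 + 1967830 = 2947030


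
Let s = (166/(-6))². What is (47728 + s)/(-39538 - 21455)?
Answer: -436441/548937 ≈ -0.79507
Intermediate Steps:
s = 6889/9 (s = (166*(-⅙))² = (-83/3)² = 6889/9 ≈ 765.44)
(47728 + s)/(-39538 - 21455) = (47728 + 6889/9)/(-39538 - 21455) = (436441/9)/(-60993) = (436441/9)*(-1/60993) = -436441/548937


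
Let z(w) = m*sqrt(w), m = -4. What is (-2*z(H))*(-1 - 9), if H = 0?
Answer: 0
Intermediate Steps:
z(w) = -4*sqrt(w)
(-2*z(H))*(-1 - 9) = (-(-8)*sqrt(0))*(-1 - 9) = -(-8)*0*(-10) = -2*0*(-10) = 0*(-10) = 0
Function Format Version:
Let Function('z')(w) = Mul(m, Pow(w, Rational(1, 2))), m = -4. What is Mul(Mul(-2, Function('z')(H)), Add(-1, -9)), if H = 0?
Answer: 0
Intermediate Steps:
Function('z')(w) = Mul(-4, Pow(w, Rational(1, 2)))
Mul(Mul(-2, Function('z')(H)), Add(-1, -9)) = Mul(Mul(-2, Mul(-4, Pow(0, Rational(1, 2)))), Add(-1, -9)) = Mul(Mul(-2, Mul(-4, 0)), -10) = Mul(Mul(-2, 0), -10) = Mul(0, -10) = 0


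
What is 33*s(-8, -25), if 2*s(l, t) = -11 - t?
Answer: 231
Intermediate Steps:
s(l, t) = -11/2 - t/2 (s(l, t) = (-11 - t)/2 = -11/2 - t/2)
33*s(-8, -25) = 33*(-11/2 - 1/2*(-25)) = 33*(-11/2 + 25/2) = 33*7 = 231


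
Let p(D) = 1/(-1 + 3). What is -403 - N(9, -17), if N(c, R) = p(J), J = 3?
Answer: -807/2 ≈ -403.50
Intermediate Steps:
p(D) = ½ (p(D) = 1/2 = ½)
N(c, R) = ½
-403 - N(9, -17) = -403 - 1*½ = -403 - ½ = -807/2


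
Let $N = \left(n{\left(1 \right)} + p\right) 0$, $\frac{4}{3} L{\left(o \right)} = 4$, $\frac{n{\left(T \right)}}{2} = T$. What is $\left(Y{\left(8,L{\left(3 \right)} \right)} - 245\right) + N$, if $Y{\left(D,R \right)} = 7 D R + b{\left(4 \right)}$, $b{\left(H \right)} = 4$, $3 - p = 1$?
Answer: $-73$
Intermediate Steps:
$p = 2$ ($p = 3 - 1 = 2$)
$n{\left(T \right)} = 2 T$
$L{\left(o \right)} = 3$ ($L{\left(o \right)} = \frac{3}{4} \cdot 4 = 3$)
$Y{\left(D,R \right)} = 4 + 7 D R$ ($Y{\left(D,R \right)} = 7 D R + 4 = 4 + 7 D R$)
$N = 0$ ($N = \left(2 \cdot 1 + 2\right) 0 = \left(2 + 2\right) 0 = 4 \cdot 0 = 0$)
$\left(Y{\left(8,L{\left(3 \right)} \right)} - 245\right) + N = \left(\left(4 + 7 \cdot 8 \cdot 3\right) - 245\right) + 0 = \left(\left(4 + 168\right) - 245\right) + 0 = \left(172 - 245\right) + 0 = -73 + 0 = -73$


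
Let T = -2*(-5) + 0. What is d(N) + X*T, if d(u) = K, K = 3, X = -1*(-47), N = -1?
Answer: 473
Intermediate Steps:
X = 47
d(u) = 3
T = 10 (T = 10 + 0 = 10)
d(N) + X*T = 3 + 47*10 = 3 + 470 = 473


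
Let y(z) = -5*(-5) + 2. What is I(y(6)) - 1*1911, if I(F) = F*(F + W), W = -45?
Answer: -2397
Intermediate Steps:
y(z) = 27 (y(z) = 25 + 2 = 27)
I(F) = F*(-45 + F) (I(F) = F*(F - 45) = F*(-45 + F))
I(y(6)) - 1*1911 = 27*(-45 + 27) - 1*1911 = 27*(-18) - 1911 = -486 - 1911 = -2397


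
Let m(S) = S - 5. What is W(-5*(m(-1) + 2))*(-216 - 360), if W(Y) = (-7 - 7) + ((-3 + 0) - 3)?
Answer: 11520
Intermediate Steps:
m(S) = -5 + S
W(Y) = -20 (W(Y) = -14 + (-3 - 3) = -14 - 6 = -20)
W(-5*(m(-1) + 2))*(-216 - 360) = -20*(-216 - 360) = -20*(-576) = 11520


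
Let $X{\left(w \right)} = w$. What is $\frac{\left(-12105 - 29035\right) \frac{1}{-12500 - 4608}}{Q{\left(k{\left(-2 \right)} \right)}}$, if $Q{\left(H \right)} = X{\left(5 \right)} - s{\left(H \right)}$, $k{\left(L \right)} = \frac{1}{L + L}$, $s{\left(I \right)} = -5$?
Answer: $\frac{2057}{8554} \approx 0.24047$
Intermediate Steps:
$k{\left(L \right)} = \frac{1}{2 L}$
$Q{\left(H \right)} = 10$ ($Q{\left(H \right)} = 5 - -5 = 5 + 5 = 10$)
$\frac{\left(-12105 - 29035\right) \frac{1}{-12500 - 4608}}{Q{\left(k{\left(-2 \right)} \right)}} = \frac{\left(-12105 - 29035\right) \frac{1}{-12500 - 4608}}{10} = - \frac{41140}{-17108} \cdot \frac{1}{10} = \left(-41140\right) \left(- \frac{1}{17108}\right) \frac{1}{10} = \frac{10285}{4277} \cdot \frac{1}{10} = \frac{2057}{8554}$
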